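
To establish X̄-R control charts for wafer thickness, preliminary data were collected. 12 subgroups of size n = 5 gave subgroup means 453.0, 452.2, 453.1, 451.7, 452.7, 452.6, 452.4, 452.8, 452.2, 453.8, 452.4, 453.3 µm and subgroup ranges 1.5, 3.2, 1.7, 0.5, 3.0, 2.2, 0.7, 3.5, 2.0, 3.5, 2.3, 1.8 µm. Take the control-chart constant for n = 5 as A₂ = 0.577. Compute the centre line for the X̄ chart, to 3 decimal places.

X̄̄ = (453.0 + 452.2 + 453.1 + 451.7 + 452.7 + 452.6 + 452.4 + 452.8 + 452.2 + 453.8 + 452.4 + 453.3) / 12 = 5432.2000 / 12 = 452.6833
CL = X̄̄ = 452.6833

452.683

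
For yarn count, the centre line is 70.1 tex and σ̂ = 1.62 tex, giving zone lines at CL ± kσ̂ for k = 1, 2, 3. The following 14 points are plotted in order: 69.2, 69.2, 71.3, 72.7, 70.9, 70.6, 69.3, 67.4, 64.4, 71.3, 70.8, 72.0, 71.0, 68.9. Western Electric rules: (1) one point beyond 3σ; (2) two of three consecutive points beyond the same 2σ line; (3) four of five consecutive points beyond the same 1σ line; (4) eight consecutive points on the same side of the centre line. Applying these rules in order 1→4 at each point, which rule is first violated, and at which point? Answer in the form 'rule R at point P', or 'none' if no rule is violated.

Zone of each point (C = within 1σ̂, B = 1σ̂–2σ̂, A = 2σ̂–3σ̂, * = beyond 3σ̂; sign = side of CL): 1:-C, 2:-C, 3:+C, 4:+B, 5:+C, 6:+C, 7:-C, 8:-B, 9:-*, 10:+C, 11:+C, 12:+B, 13:+C, 14:-C
Rule 1 (one point beyond the 3σ limits) is satisfied at point 9.

rule 1 at point 9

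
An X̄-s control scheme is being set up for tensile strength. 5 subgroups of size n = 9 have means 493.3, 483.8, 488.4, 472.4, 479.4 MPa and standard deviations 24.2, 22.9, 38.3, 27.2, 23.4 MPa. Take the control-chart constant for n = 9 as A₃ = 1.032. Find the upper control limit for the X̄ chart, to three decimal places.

X̄̄ = (493.3 + 483.8 + 488.4 + 472.4 + 479.4) / 5 = 483.4600
s̄ = (24.2 + 22.9 + 38.3 + 27.2 + 23.4) / 5 = 27.2000
UCL = X̄̄ + A₃·s̄ = 483.4600 + 1.032 × 27.2000 = 511.5304

511.530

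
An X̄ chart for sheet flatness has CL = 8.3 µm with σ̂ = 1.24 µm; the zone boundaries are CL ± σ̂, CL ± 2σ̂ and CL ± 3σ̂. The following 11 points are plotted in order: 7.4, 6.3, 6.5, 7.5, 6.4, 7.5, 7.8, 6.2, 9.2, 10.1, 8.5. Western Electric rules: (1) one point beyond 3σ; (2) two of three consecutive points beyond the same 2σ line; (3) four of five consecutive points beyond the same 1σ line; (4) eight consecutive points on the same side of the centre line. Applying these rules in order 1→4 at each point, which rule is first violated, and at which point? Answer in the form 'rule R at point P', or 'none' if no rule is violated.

Zone of each point (C = within 1σ̂, B = 1σ̂–2σ̂, A = 2σ̂–3σ̂, * = beyond 3σ̂; sign = side of CL): 1:-C, 2:-B, 3:-B, 4:-C, 5:-B, 6:-C, 7:-C, 8:-B, 9:+C, 10:+B, 11:+C
Rule 4 (eight consecutive points on the same side of the centre line) is satisfied at point 8.

rule 4 at point 8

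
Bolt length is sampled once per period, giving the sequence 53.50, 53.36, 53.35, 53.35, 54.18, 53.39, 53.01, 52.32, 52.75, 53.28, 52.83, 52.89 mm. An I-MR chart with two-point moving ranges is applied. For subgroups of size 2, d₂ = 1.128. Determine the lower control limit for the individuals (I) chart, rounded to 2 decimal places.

X̄ = (53.50 + 53.36 + 53.35 + 53.35 + 54.18 + 53.39 + 53.01 + 52.32 + 52.75 + 53.28 + 52.83 + 52.89) / 12 = 53.1842
Moving ranges: 0.14, 0.01, 0.00, 0.83, 0.79, 0.38, 0.69, 0.43, 0.53, 0.45, 0.06; M̄R̄ = 4.3100 / 11 = 0.3918
LCL = X̄ − 3·M̄R̄/d₂ = 53.1842 − 3 × 0.3918 / 1.128 = 52.1421

52.14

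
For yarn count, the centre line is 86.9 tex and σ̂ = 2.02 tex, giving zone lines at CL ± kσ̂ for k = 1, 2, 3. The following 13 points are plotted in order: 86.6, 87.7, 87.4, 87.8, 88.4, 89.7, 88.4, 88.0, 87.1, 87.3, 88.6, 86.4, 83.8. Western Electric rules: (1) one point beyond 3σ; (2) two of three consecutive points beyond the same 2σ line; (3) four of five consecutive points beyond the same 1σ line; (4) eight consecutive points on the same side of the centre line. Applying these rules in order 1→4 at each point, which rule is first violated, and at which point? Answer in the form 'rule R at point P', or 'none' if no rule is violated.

Zone of each point (C = within 1σ̂, B = 1σ̂–2σ̂, A = 2σ̂–3σ̂, * = beyond 3σ̂; sign = side of CL): 1:-C, 2:+C, 3:+C, 4:+C, 5:+C, 6:+B, 7:+C, 8:+C, 9:+C, 10:+C, 11:+C, 12:-C, 13:-B
Rule 4 (eight consecutive points on the same side of the centre line) is satisfied at point 9.

rule 4 at point 9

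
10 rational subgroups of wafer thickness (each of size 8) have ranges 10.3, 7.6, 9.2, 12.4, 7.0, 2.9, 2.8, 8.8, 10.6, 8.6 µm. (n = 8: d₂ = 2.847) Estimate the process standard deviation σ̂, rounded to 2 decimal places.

R̄ = (10.3 + 7.6 + 9.2 + 12.4 + 7.0 + 2.9 + 2.8 + 8.8 + 10.6 + 8.6) / 10 = 8.0200
σ̂ = R̄ / d₂ = 8.0200 / 2.847 = 2.8170

2.82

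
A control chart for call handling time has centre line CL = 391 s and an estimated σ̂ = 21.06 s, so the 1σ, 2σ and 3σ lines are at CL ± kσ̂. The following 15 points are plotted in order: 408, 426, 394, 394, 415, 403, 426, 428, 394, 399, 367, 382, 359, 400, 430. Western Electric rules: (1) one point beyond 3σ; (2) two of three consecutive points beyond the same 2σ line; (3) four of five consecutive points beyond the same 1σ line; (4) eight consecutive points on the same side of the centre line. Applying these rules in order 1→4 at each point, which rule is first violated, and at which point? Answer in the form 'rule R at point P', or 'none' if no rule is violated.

Zone of each point (C = within 1σ̂, B = 1σ̂–2σ̂, A = 2σ̂–3σ̂, * = beyond 3σ̂; sign = side of CL): 1:+C, 2:+B, 3:+C, 4:+C, 5:+B, 6:+C, 7:+B, 8:+B, 9:+C, 10:+C, 11:-B, 12:-C, 13:-B, 14:+C, 15:+B
Rule 4 (eight consecutive points on the same side of the centre line) is satisfied at point 8.

rule 4 at point 8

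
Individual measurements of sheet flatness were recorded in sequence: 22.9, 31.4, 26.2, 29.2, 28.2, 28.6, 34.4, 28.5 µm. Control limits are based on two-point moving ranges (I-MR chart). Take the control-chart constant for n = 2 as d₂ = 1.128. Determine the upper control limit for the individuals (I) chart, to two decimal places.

40.00

X̄ = (22.9 + 31.4 + 26.2 + 29.2 + 28.2 + 28.6 + 34.4 + 28.5) / 8 = 28.6750
Moving ranges: 8.5, 5.2, 3.0, 1.0, 0.4, 5.8, 5.9; M̄R̄ = 29.8000 / 7 = 4.2571
UCL = X̄ + 3·M̄R̄/d₂ = 28.6750 + 3 × 4.2571 / 1.128 = 39.9972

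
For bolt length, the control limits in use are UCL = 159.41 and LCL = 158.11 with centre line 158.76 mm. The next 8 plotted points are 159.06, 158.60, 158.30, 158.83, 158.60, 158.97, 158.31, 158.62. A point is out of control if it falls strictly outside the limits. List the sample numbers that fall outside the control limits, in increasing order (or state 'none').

none

All 8 points lie within [158.11, 159.41].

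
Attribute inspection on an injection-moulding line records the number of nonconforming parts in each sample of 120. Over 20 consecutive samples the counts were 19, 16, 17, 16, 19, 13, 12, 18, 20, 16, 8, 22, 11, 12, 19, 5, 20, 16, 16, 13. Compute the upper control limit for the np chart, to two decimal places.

26.39

p̄ = Σdᵢ / (k·n) = 308 / (20 × 120) = 0.12833
UCL = np̄ + 3·√(np̄(1−p̄)) = 15.4000 + 3 × √(15.4000×0.87167) = 15.4000 + 3 × 3.6638 = 26.3915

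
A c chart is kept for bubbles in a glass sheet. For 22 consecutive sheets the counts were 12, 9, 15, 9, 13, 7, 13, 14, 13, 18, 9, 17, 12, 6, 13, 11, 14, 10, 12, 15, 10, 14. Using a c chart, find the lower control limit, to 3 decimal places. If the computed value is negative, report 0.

1.659

c̄ = (12 + 9 + 15 + 9 + 13 + 7 + 13 + 14 + 13 + 18 + 9 + 17 + 12 + 6 + 13 + 11 + 14 + 10 + 12 + 15 + 10 + 14) / 22 = 266 / 22 = 12.0909
LCL = c̄ − 3√c̄ = 12.0909 − 3 × 3.4772 = 1.6593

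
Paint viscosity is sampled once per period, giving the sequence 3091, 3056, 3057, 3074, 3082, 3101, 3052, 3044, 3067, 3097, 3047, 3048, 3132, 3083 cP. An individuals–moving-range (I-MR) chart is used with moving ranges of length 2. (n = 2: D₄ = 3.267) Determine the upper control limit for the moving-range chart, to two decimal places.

Moving ranges: 35, 1, 17, 8, 19, 49, 8, 23, 30, 50, 1, 84, 49; M̄R̄ = 374.0000 / 13 = 28.7692
UCL_MR = D₄·M̄R̄ = 3.267 × 28.7692 = 93.9891

93.99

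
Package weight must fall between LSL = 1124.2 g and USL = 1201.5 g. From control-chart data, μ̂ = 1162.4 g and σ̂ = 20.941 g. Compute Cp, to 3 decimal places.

Cp = (USL − LSL) / (6σ̂) = (1201.5 − 1124.2) / (6 × 20.941) = 77.3000 / 125.6460 = 0.6152

0.615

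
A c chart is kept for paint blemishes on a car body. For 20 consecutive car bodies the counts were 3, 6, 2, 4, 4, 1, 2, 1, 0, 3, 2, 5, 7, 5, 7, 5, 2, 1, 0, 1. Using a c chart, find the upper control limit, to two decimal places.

c̄ = (3 + 6 + 2 + 4 + 4 + 1 + 2 + 1 + 0 + 3 + 2 + 5 + 7 + 5 + 7 + 5 + 2 + 1 + 0 + 1) / 20 = 61 / 20 = 3.0500
UCL = c̄ + 3√c̄ = 3.0500 + 3 × √3.0500 = 3.0500 + 3 × 1.7464 = 8.2893

8.29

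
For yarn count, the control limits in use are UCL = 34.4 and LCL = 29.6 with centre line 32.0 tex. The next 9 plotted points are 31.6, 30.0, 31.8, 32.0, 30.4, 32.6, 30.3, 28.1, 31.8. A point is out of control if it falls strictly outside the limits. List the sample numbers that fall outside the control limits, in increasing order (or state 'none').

Compare each point to [29.6, 34.4]: sample 8 = 28.1 < LCL.

8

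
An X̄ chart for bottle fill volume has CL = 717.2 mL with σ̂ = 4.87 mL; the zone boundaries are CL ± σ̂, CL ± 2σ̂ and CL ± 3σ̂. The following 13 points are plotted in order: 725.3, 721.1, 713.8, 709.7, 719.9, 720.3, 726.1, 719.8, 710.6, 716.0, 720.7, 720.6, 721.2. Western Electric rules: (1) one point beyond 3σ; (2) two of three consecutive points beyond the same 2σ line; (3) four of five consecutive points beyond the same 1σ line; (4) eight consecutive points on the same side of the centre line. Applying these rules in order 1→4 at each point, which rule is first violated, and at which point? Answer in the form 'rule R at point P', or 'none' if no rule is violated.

none

Zone of each point (C = within 1σ̂, B = 1σ̂–2σ̂, A = 2σ̂–3σ̂, * = beyond 3σ̂; sign = side of CL): 1:+B, 2:+C, 3:-C, 4:-B, 5:+C, 6:+C, 7:+B, 8:+C, 9:-B, 10:-C, 11:+C, 12:+C, 13:+C
No rule fires across all 13 points.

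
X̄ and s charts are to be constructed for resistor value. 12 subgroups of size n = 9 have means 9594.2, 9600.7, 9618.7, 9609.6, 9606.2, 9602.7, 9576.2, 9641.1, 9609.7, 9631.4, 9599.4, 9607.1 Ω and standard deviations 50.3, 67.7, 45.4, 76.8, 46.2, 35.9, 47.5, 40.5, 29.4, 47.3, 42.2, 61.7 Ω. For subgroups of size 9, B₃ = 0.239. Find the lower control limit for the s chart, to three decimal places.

s̄ = (50.3 + 67.7 + 45.4 + 76.8 + 46.2 + 35.9 + 47.5 + 40.5 + 29.4 + 47.3 + 42.2 + 61.7) / 12 = 49.2417
LCL_s = B₃·s̄ = 0.239 × 49.2417 = 11.7688

11.769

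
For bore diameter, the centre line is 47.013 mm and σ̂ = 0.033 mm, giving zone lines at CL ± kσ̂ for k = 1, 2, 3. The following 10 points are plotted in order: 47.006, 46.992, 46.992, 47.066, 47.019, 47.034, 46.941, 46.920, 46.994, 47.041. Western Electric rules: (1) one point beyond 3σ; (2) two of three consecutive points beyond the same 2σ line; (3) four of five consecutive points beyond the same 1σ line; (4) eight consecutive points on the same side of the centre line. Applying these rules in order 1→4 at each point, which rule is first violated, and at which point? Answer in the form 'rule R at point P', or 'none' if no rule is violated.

rule 2 at point 8

Zone of each point (C = within 1σ̂, B = 1σ̂–2σ̂, A = 2σ̂–3σ̂, * = beyond 3σ̂; sign = side of CL): 1:-C, 2:-C, 3:-C, 4:+B, 5:+C, 6:+C, 7:-A, 8:-A, 9:-C, 10:+C
Rule 2 (two of three consecutive points beyond the same 2σ limit) is satisfied at point 8.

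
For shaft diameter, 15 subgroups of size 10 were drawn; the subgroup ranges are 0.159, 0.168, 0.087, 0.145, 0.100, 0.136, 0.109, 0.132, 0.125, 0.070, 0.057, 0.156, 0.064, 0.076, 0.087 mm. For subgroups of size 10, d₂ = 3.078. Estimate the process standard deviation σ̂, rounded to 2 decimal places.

R̄ = (0.159 + 0.168 + 0.087 + 0.145 + 0.100 + 0.136 + 0.109 + 0.132 + 0.125 + 0.070 + 0.057 + 0.156 + 0.064 + 0.076 + 0.087) / 15 = 0.1114
σ̂ = R̄ / d₂ = 0.1114 / 3.078 = 0.0362

0.04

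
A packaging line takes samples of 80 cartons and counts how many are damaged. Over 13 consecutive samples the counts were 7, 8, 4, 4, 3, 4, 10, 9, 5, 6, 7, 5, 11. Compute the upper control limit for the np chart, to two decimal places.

13.66

p̄ = Σdᵢ / (k·n) = 83 / (13 × 80) = 0.07981
UCL = np̄ + 3·√(np̄(1−p̄)) = 6.3846 + 3 × √(6.3846×0.92019) = 6.3846 + 3 × 2.4239 = 13.6562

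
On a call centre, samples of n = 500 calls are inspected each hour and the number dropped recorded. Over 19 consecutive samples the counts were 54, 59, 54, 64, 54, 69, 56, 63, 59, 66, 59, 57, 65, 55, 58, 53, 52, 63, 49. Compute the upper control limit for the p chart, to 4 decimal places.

p̄ = Σdᵢ / (k·n) = 1109 / (19 × 500) = 0.11674
UCL = p̄ + 3·√(p̄(1−p̄)/n) = 0.11674 + 3 × √(0.11674×0.88326/500) = 0.11674 + 3 × 0.01436 = 0.15982

0.1598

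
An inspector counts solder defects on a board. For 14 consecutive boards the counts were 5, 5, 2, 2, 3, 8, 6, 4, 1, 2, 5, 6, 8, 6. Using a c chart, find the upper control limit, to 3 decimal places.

10.864

c̄ = (5 + 5 + 2 + 2 + 3 + 8 + 6 + 4 + 1 + 2 + 5 + 6 + 8 + 6) / 14 = 63 / 14 = 4.5000
UCL = c̄ + 3√c̄ = 4.5000 + 3 × √4.5000 = 4.5000 + 3 × 2.1213 = 10.8640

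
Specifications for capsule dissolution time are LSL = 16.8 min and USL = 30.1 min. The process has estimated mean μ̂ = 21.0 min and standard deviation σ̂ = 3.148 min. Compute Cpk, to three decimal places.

0.445

Cpu = (USL − μ̂) / (3σ̂) = (30.1 − 21.0) / (3 × 3.148) = 0.9636; Cpl = (μ̂ − LSL) / (3σ̂) = (21.0 − 16.8) / (3 × 3.148) = 0.4447; Cpk = min(Cpu, Cpl) = 0.4447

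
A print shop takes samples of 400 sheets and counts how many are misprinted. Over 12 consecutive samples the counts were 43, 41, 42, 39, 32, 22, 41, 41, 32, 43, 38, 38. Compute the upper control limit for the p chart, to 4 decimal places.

0.1380

p̄ = Σdᵢ / (k·n) = 452 / (12 × 400) = 0.09417
UCL = p̄ + 3·√(p̄(1−p̄)/n) = 0.09417 + 3 × √(0.09417×0.90583/400) = 0.09417 + 3 × 0.01460 = 0.13798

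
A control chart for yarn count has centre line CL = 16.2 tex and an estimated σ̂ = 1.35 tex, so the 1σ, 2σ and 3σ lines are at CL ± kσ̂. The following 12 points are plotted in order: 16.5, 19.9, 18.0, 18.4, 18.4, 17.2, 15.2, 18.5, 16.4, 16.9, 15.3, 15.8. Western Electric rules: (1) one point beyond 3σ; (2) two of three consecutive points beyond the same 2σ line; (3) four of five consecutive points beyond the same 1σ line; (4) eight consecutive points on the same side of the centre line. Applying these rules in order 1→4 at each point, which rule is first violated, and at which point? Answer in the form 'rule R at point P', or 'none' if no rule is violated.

rule 3 at point 5

Zone of each point (C = within 1σ̂, B = 1σ̂–2σ̂, A = 2σ̂–3σ̂, * = beyond 3σ̂; sign = side of CL): 1:+C, 2:+A, 3:+B, 4:+B, 5:+B, 6:+C, 7:-C, 8:+B, 9:+C, 10:+C, 11:-C, 12:-C
Rule 3 (four of five consecutive points beyond the same 1σ limit) is satisfied at point 5.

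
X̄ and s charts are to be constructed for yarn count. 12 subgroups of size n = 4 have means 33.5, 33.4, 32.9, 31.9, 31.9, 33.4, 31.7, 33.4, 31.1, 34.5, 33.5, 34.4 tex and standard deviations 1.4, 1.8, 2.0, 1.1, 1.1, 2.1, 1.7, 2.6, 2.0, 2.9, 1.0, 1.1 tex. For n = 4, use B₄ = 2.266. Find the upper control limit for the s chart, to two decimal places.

3.93

s̄ = (1.4 + 1.8 + 2.0 + 1.1 + 1.1 + 2.1 + 1.7 + 2.6 + 2.0 + 2.9 + 1.0 + 1.1) / 12 = 1.7333
UCL_s = B₄·s̄ = 2.266 × 1.7333 = 3.9277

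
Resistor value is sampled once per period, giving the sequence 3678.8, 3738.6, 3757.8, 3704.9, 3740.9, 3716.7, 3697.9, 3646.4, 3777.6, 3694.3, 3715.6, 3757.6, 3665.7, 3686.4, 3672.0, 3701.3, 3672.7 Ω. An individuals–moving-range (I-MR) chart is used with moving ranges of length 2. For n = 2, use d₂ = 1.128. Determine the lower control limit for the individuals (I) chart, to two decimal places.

3586.84

X̄ = (3678.8 + 3738.6 + 3757.8 + 3704.9 + 3740.9 + 3716.7 + 3697.9 + 3646.4 + 3777.6 + 3694.3 + 3715.6 + 3757.6 + 3665.7 + 3686.4 + 3672.0 + 3701.3 + 3672.7) / 17 = 3707.3647
Moving ranges: 59.8, 19.2, 52.9, 36.0, 24.2, 18.8, 51.5, 131.2, 83.3, 21.3, 42.0, 91.9, 20.7, 14.4, 29.3, 28.6; M̄R̄ = 725.1000 / 16 = 45.3188
LCL = X̄ − 3·M̄R̄/d₂ = 3707.3647 − 3 × 45.3188 / 1.128 = 3586.8361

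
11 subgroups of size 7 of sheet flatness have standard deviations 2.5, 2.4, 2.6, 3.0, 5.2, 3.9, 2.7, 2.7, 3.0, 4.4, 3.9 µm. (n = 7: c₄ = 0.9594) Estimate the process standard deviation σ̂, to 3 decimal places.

s̄ = (2.5 + 2.4 + 2.6 + 3.0 + 5.2 + 3.9 + 2.7 + 2.7 + 3.0 + 4.4 + 3.9) / 11 = 3.3000
σ̂ = s̄ / c₄ = 3.3000 / 0.9594 = 3.4396

3.440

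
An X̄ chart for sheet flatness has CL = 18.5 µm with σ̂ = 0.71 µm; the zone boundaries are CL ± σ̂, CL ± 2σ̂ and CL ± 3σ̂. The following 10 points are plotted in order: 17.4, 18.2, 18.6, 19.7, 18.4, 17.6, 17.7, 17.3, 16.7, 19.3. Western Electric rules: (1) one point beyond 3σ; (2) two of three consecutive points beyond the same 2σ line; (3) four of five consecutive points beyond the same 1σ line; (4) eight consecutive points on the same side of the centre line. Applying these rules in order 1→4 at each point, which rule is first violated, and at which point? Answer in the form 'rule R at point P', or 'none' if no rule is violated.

Zone of each point (C = within 1σ̂, B = 1σ̂–2σ̂, A = 2σ̂–3σ̂, * = beyond 3σ̂; sign = side of CL): 1:-B, 2:-C, 3:+C, 4:+B, 5:-C, 6:-B, 7:-B, 8:-B, 9:-A, 10:+B
Rule 3 (four of five consecutive points beyond the same 1σ limit) is satisfied at point 9.

rule 3 at point 9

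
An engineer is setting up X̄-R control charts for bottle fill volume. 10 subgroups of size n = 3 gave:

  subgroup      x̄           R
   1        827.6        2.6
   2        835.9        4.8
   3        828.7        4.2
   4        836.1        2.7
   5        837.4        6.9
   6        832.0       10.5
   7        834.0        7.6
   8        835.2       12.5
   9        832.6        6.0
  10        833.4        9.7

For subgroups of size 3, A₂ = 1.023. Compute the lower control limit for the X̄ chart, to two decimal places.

X̄̄ = (827.6 + 835.9 + 828.7 + 836.1 + 837.4 + 832.0 + 834.0 + 835.2 + 832.6 + 833.4) / 10 = 8332.9000 / 10 = 833.2900
R̄ = (2.6 + 4.8 + 4.2 + 2.7 + 6.9 + 10.5 + 7.6 + 12.5 + 6.0 + 9.7) / 10 = 67.5000 / 10 = 6.7500
LCL = X̄̄ − A₂·R̄ = 833.2900 − 1.023 × 6.7500 = 826.3847

826.38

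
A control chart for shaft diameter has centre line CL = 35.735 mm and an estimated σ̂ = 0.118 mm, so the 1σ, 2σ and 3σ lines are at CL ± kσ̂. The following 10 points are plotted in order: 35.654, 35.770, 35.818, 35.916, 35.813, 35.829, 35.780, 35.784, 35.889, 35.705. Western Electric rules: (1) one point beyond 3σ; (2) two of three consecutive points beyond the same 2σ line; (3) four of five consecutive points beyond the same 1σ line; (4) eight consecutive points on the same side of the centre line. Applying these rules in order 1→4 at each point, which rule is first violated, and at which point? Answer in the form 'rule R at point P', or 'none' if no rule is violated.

Zone of each point (C = within 1σ̂, B = 1σ̂–2σ̂, A = 2σ̂–3σ̂, * = beyond 3σ̂; sign = side of CL): 1:-C, 2:+C, 3:+C, 4:+B, 5:+C, 6:+C, 7:+C, 8:+C, 9:+B, 10:-C
Rule 4 (eight consecutive points on the same side of the centre line) is satisfied at point 9.

rule 4 at point 9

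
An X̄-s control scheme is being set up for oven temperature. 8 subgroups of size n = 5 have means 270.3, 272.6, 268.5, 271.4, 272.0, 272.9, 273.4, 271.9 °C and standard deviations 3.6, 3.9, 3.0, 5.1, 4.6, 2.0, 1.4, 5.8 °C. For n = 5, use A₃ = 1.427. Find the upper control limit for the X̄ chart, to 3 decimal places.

X̄̄ = (270.3 + 272.6 + 268.5 + 271.4 + 272.0 + 272.9 + 273.4 + 271.9) / 8 = 271.6250
s̄ = (3.6 + 3.9 + 3.0 + 5.1 + 4.6 + 2.0 + 1.4 + 5.8) / 8 = 3.6750
UCL = X̄̄ + A₃·s̄ = 271.6250 + 1.427 × 3.6750 = 276.8692

276.869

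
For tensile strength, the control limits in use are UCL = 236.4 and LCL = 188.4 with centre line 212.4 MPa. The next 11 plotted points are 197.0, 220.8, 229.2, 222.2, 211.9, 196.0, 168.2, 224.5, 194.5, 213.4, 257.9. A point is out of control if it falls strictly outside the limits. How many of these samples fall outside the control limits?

2

Compare each point to [188.4, 236.4]: sample 7 = 168.2 < LCL; sample 11 = 257.9 > UCL.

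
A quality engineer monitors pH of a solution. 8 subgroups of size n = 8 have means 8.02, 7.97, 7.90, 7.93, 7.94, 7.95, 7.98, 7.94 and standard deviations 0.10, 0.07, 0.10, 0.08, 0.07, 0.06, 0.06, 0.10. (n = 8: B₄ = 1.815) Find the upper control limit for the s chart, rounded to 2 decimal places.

s̄ = (0.10 + 0.07 + 0.10 + 0.08 + 0.07 + 0.06 + 0.06 + 0.10) / 8 = 0.0800
UCL_s = B₄·s̄ = 1.815 × 0.0800 = 0.1452

0.15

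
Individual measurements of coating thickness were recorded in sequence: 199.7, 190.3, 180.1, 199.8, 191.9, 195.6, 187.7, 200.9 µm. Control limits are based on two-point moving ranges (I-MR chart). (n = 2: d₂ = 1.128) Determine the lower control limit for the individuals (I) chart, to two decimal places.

165.89

X̄ = (199.7 + 190.3 + 180.1 + 199.8 + 191.9 + 195.6 + 187.7 + 200.9) / 8 = 193.2500
Moving ranges: 9.4, 10.2, 19.7, 7.9, 3.7, 7.9, 13.2; M̄R̄ = 72.0000 / 7 = 10.2857
LCL = X̄ − 3·M̄R̄/d₂ = 193.2500 − 3 × 10.2857 / 1.128 = 165.8944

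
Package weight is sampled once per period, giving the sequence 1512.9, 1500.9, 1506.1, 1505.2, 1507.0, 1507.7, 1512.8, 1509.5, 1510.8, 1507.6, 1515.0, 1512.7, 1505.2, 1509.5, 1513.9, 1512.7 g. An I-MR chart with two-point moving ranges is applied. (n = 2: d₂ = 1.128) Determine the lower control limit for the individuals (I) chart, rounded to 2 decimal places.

1498.60

X̄ = (1512.9 + 1500.9 + 1506.1 + 1505.2 + 1507.0 + 1507.7 + 1512.8 + 1509.5 + 1510.8 + 1507.6 + 1515.0 + 1512.7 + 1505.2 + 1509.5 + 1513.9 + 1512.7) / 16 = 1509.3438
Moving ranges: 12.0, 5.2, 0.9, 1.8, 0.7, 5.1, 3.3, 1.3, 3.2, 7.4, 2.3, 7.5, 4.3, 4.4, 1.2; M̄R̄ = 60.6000 / 15 = 4.0400
LCL = X̄ − 3·M̄R̄/d₂ = 1509.3438 − 3 × 4.0400 / 1.128 = 1498.5991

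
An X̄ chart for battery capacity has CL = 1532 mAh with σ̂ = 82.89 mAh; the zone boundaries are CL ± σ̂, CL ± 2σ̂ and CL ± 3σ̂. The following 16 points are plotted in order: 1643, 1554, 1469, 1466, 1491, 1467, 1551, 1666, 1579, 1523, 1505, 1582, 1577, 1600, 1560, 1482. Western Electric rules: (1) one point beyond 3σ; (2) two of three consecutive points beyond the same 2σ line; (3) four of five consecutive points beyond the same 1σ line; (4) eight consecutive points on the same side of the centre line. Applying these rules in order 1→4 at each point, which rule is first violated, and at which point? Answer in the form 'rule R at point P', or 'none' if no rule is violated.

none

Zone of each point (C = within 1σ̂, B = 1σ̂–2σ̂, A = 2σ̂–3σ̂, * = beyond 3σ̂; sign = side of CL): 1:+B, 2:+C, 3:-C, 4:-C, 5:-C, 6:-C, 7:+C, 8:+B, 9:+C, 10:-C, 11:-C, 12:+C, 13:+C, 14:+C, 15:+C, 16:-C
No rule fires across all 16 points.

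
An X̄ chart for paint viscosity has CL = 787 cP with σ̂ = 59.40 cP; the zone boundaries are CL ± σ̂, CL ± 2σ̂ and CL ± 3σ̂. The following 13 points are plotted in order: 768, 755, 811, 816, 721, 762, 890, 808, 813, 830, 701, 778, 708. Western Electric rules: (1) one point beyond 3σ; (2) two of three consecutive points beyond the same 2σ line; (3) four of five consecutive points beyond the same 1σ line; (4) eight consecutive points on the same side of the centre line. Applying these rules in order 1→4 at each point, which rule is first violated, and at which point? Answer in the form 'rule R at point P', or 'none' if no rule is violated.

none

Zone of each point (C = within 1σ̂, B = 1σ̂–2σ̂, A = 2σ̂–3σ̂, * = beyond 3σ̂; sign = side of CL): 1:-C, 2:-C, 3:+C, 4:+C, 5:-B, 6:-C, 7:+B, 8:+C, 9:+C, 10:+C, 11:-B, 12:-C, 13:-B
No rule fires across all 13 points.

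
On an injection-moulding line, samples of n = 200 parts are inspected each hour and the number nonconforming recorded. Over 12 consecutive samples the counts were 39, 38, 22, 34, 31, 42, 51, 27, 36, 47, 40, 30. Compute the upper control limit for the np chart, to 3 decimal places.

52.790

p̄ = Σdᵢ / (k·n) = 437 / (12 × 200) = 0.18208
UCL = np̄ + 3·√(np̄(1−p̄)) = 36.4167 + 3 × √(36.4167×0.81792) = 36.4167 + 3 × 5.4576 = 52.7896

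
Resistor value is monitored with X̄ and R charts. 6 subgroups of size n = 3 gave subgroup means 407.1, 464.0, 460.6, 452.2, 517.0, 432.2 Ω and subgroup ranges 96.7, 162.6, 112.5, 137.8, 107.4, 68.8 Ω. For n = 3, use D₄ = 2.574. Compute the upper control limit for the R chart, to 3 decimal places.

R̄ = (96.7 + 162.6 + 112.5 + 137.8 + 107.4 + 68.8) / 6 = 685.8000 / 6 = 114.3000
UCL_R = D₄·R̄ = 2.574 × 114.3000 = 294.2082

294.208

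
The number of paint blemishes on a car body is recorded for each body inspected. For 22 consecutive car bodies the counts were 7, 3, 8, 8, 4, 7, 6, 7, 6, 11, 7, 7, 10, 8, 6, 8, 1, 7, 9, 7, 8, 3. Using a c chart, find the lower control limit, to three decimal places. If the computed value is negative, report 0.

c̄ = (7 + 3 + 8 + 8 + 4 + 7 + 6 + 7 + 6 + 11 + 7 + 7 + 10 + 8 + 6 + 8 + 1 + 7 + 9 + 7 + 8 + 3) / 22 = 148 / 22 = 6.7273
LCL = c̄ − 3√c̄ = 6.7273 − 3 × 2.5937 = -1.0538 → 0 (cannot be negative)

0.000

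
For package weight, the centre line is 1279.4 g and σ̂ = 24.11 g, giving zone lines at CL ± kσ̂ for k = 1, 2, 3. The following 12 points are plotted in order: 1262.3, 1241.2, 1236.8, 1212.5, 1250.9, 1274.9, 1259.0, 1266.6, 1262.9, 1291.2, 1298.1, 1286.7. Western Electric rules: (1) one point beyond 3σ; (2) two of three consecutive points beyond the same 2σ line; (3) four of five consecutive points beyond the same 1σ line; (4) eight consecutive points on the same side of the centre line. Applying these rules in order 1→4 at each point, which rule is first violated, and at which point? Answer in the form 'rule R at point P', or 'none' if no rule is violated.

rule 3 at point 5

Zone of each point (C = within 1σ̂, B = 1σ̂–2σ̂, A = 2σ̂–3σ̂, * = beyond 3σ̂; sign = side of CL): 1:-C, 2:-B, 3:-B, 4:-A, 5:-B, 6:-C, 7:-C, 8:-C, 9:-C, 10:+C, 11:+C, 12:+C
Rule 3 (four of five consecutive points beyond the same 1σ limit) is satisfied at point 5.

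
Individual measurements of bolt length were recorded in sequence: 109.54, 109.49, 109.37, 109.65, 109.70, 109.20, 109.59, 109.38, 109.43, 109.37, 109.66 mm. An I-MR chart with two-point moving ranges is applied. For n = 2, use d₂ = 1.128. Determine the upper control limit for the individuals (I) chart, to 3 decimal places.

X̄ = (109.54 + 109.49 + 109.37 + 109.65 + 109.70 + 109.20 + 109.59 + 109.38 + 109.43 + 109.37 + 109.66) / 11 = 109.4891
Moving ranges: 0.05, 0.12, 0.28, 0.05, 0.50, 0.39, 0.21, 0.05, 0.06, 0.29; M̄R̄ = 2.0000 / 10 = 0.2000
UCL = X̄ + 3·M̄R̄/d₂ = 109.4891 + 3 × 0.2000 / 1.128 = 110.0210

110.021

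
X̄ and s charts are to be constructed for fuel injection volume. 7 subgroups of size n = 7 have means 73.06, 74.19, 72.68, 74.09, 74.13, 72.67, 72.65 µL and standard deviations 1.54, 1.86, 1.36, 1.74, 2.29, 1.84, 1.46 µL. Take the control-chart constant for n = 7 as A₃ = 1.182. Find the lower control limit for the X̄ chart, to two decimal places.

X̄̄ = (73.06 + 74.19 + 72.68 + 74.09 + 74.13 + 72.67 + 72.65) / 7 = 73.3529
s̄ = (1.54 + 1.86 + 1.36 + 1.74 + 2.29 + 1.84 + 1.46) / 7 = 1.7271
LCL = X̄̄ − A₃·s̄ = 73.3529 − 1.182 × 1.7271 = 71.3114

71.31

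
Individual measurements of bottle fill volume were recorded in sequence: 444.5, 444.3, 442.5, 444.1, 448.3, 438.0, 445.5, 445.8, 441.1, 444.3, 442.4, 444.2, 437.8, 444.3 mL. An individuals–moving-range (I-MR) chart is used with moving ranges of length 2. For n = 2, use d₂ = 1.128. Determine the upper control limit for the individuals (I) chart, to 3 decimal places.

453.675

X̄ = (444.5 + 444.3 + 442.5 + 444.1 + 448.3 + 438.0 + 445.5 + 445.8 + 441.1 + 444.3 + 442.4 + 444.2 + 437.8 + 444.3) / 14 = 443.3643
Moving ranges: 0.2, 1.8, 1.6, 4.2, 10.3, 7.5, 0.3, 4.7, 3.2, 1.9, 1.8, 6.4, 6.5; M̄R̄ = 50.4000 / 13 = 3.8769
UCL = X̄ + 3·M̄R̄/d₂ = 443.3643 + 3 × 3.8769 / 1.128 = 453.6753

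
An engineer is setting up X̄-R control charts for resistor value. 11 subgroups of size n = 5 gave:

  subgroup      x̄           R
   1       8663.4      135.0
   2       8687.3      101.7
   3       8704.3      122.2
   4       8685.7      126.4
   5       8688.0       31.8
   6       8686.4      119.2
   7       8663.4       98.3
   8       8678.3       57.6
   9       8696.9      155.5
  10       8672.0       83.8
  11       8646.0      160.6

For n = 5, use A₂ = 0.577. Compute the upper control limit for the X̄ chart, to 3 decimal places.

8741.777

X̄̄ = (8663.4 + 8687.3 + 8704.3 + 8685.7 + 8688.0 + 8686.4 + 8663.4 + 8678.3 + 8696.9 + 8672.0 + 8646.0) / 11 = 95471.7000 / 11 = 8679.2455
R̄ = (135.0 + 101.7 + 122.2 + 126.4 + 31.8 + 119.2 + 98.3 + 57.6 + 155.5 + 83.8 + 160.6) / 11 = 1192.1000 / 11 = 108.3727
UCL = X̄̄ + A₂·R̄ = 8679.2455 + 0.577 × 108.3727 = 8741.7765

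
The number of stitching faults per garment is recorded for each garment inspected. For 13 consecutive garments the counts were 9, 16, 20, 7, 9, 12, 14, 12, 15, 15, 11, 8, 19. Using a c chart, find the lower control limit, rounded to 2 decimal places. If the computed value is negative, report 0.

2.09

c̄ = (9 + 16 + 20 + 7 + 9 + 12 + 14 + 12 + 15 + 15 + 11 + 8 + 19) / 13 = 167 / 13 = 12.8462
LCL = c̄ − 3√c̄ = 12.8462 − 3 × 3.5842 = 2.0937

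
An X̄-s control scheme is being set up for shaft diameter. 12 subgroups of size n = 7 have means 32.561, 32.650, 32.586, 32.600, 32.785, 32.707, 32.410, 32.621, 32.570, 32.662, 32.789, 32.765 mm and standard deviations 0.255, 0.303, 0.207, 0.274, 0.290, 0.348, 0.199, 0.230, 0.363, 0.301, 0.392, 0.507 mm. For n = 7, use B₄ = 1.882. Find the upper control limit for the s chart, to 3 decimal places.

0.575

s̄ = (0.255 + 0.303 + 0.207 + 0.274 + 0.290 + 0.348 + 0.199 + 0.230 + 0.363 + 0.301 + 0.392 + 0.507) / 12 = 0.3058
UCL_s = B₄·s̄ = 1.882 × 0.3058 = 0.5754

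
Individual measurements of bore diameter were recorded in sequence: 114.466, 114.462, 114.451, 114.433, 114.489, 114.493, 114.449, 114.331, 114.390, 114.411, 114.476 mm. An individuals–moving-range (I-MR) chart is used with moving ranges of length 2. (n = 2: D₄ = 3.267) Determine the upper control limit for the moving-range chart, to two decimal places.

Moving ranges: 0.004, 0.011, 0.018, 0.056, 0.004, 0.044, 0.118, 0.059, 0.021, 0.065; M̄R̄ = 0.4000 / 10 = 0.0400
UCL_MR = D₄·M̄R̄ = 3.267 × 0.0400 = 0.1307

0.13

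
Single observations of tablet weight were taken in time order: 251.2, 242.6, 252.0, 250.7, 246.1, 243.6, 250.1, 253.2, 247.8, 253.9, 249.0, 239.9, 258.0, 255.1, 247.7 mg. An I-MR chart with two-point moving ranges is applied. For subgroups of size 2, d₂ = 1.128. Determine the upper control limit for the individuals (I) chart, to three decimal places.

X̄ = (251.2 + 242.6 + 252.0 + 250.7 + 246.1 + 243.6 + 250.1 + 253.2 + 247.8 + 253.9 + 249.0 + 239.9 + 258.0 + 255.1 + 247.7) / 15 = 249.3933
Moving ranges: 8.6, 9.4, 1.3, 4.6, 2.5, 6.5, 3.1, 5.4, 6.1, 4.9, 9.1, 18.1, 2.9, 7.4; M̄R̄ = 89.9000 / 14 = 6.4214
UCL = X̄ + 3·M̄R̄/d₂ = 249.3933 + 3 × 6.4214 / 1.128 = 266.4716

266.472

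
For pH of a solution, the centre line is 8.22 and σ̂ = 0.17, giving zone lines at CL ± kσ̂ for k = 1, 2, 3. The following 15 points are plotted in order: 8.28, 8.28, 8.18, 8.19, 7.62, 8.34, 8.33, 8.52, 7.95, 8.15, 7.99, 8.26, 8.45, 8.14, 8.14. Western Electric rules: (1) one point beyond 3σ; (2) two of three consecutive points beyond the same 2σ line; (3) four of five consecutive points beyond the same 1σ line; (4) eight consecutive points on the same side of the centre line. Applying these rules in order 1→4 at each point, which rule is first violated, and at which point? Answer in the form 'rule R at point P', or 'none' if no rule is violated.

rule 1 at point 5

Zone of each point (C = within 1σ̂, B = 1σ̂–2σ̂, A = 2σ̂–3σ̂, * = beyond 3σ̂; sign = side of CL): 1:+C, 2:+C, 3:-C, 4:-C, 5:-*, 6:+C, 7:+C, 8:+B, 9:-B, 10:-C, 11:-B, 12:+C, 13:+B, 14:-C, 15:-C
Rule 1 (one point beyond the 3σ limits) is satisfied at point 5.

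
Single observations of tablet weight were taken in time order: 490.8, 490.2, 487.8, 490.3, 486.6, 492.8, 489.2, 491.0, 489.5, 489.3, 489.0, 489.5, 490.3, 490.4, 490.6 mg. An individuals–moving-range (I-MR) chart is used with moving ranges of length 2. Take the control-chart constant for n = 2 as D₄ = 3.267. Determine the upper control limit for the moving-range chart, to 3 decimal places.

Moving ranges: 0.6, 2.4, 2.5, 3.7, 6.2, 3.6, 1.8, 1.5, 0.2, 0.3, 0.5, 0.8, 0.1, 0.2; M̄R̄ = 24.4000 / 14 = 1.7429
UCL_MR = D₄·M̄R̄ = 3.267 × 1.7429 = 5.6939

5.694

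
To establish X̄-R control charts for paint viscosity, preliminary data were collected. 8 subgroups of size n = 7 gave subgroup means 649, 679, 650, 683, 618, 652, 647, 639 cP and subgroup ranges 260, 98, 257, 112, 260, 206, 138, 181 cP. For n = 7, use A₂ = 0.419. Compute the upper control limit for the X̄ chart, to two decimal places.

731.32

X̄̄ = (649 + 679 + 650 + 683 + 618 + 652 + 647 + 639) / 8 = 5217.0000 / 8 = 652.1250
R̄ = (260 + 98 + 257 + 112 + 260 + 206 + 138 + 181) / 8 = 1512.0000 / 8 = 189.0000
UCL = X̄̄ + A₂·R̄ = 652.1250 + 0.419 × 189.0000 = 731.3160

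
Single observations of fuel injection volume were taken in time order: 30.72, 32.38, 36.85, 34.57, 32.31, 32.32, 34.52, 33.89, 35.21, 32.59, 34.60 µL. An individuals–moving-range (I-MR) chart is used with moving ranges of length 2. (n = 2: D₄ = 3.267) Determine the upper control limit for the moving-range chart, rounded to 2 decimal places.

6.36

Moving ranges: 1.66, 4.47, 2.28, 2.26, 0.01, 2.20, 0.63, 1.32, 2.62, 2.01; M̄R̄ = 19.4600 / 10 = 1.9460
UCL_MR = D₄·M̄R̄ = 3.267 × 1.9460 = 6.3576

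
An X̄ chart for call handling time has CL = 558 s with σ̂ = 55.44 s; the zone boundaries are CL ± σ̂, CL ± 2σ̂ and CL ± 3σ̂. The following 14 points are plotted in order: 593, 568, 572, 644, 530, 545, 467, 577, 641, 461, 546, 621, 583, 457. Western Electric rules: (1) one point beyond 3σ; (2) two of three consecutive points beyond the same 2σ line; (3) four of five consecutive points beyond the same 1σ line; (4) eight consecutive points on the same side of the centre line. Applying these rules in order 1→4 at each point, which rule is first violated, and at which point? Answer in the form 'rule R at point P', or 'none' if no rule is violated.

Zone of each point (C = within 1σ̂, B = 1σ̂–2σ̂, A = 2σ̂–3σ̂, * = beyond 3σ̂; sign = side of CL): 1:+C, 2:+C, 3:+C, 4:+B, 5:-C, 6:-C, 7:-B, 8:+C, 9:+B, 10:-B, 11:-C, 12:+B, 13:+C, 14:-B
No rule fires across all 14 points.

none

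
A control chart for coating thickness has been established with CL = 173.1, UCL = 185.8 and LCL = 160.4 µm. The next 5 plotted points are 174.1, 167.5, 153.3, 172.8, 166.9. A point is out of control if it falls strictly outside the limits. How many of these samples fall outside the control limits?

Compare each point to [160.4, 185.8]: sample 3 = 153.3 < LCL.

1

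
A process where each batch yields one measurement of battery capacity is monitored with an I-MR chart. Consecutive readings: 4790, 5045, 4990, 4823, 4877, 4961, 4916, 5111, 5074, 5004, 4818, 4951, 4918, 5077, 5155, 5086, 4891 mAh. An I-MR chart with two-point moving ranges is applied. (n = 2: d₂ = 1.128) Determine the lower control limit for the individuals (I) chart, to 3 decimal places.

X̄ = (4790 + 5045 + 4990 + 4823 + 4877 + 4961 + 4916 + 5111 + 5074 + 5004 + 4818 + 4951 + 4918 + 5077 + 5155 + 5086 + 4891) / 17 = 4969.8235
Moving ranges: 255, 55, 167, 54, 84, 45, 195, 37, 70, 186, 133, 33, 159, 78, 69, 195; M̄R̄ = 1815.0000 / 16 = 113.4375
LCL = X̄ − 3·M̄R̄/d₂ = 4969.8235 − 3 × 113.4375 / 1.128 = 4668.1281

4668.128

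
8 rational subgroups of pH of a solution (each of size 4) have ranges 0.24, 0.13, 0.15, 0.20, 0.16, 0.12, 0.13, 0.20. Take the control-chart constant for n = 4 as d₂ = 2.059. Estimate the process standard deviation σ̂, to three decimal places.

0.081

R̄ = (0.24 + 0.13 + 0.15 + 0.20 + 0.16 + 0.12 + 0.13 + 0.20) / 8 = 0.1663
σ̂ = R̄ / d₂ = 0.1663 / 2.059 = 0.0807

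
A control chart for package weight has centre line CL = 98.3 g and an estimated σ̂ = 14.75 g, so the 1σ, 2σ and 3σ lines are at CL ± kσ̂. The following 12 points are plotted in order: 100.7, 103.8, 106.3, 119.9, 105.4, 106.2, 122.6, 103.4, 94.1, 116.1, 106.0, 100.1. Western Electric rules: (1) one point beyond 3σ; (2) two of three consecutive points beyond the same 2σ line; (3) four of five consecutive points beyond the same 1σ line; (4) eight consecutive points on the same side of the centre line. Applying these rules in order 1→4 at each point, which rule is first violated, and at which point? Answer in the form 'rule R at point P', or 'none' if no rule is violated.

rule 4 at point 8

Zone of each point (C = within 1σ̂, B = 1σ̂–2σ̂, A = 2σ̂–3σ̂, * = beyond 3σ̂; sign = side of CL): 1:+C, 2:+C, 3:+C, 4:+B, 5:+C, 6:+C, 7:+B, 8:+C, 9:-C, 10:+B, 11:+C, 12:+C
Rule 4 (eight consecutive points on the same side of the centre line) is satisfied at point 8.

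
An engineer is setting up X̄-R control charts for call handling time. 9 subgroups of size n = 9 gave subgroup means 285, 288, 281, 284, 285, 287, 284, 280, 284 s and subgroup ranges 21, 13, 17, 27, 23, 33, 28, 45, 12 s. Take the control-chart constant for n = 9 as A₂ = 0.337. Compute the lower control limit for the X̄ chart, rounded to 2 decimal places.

X̄̄ = (285 + 288 + 281 + 284 + 285 + 287 + 284 + 280 + 284) / 9 = 2558.0000 / 9 = 284.2222
R̄ = (21 + 13 + 17 + 27 + 23 + 33 + 28 + 45 + 12) / 9 = 219.0000 / 9 = 24.3333
LCL = X̄̄ − A₂·R̄ = 284.2222 − 0.337 × 24.3333 = 276.0219

276.02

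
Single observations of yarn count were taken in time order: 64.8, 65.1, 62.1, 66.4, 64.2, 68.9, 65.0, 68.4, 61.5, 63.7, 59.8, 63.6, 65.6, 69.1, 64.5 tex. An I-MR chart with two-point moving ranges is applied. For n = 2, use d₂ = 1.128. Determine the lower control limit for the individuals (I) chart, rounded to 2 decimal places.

55.60

X̄ = (64.8 + 65.1 + 62.1 + 66.4 + 64.2 + 68.9 + 65.0 + 68.4 + 61.5 + 63.7 + 59.8 + 63.6 + 65.6 + 69.1 + 64.5) / 15 = 64.8467
Moving ranges: 0.3, 3.0, 4.3, 2.2, 4.7, 3.9, 3.4, 6.9, 2.2, 3.9, 3.8, 2.0, 3.5, 4.6; M̄R̄ = 48.7000 / 14 = 3.4786
LCL = X̄ − 3·M̄R̄/d₂ = 64.8467 − 3 × 3.4786 / 1.128 = 55.5951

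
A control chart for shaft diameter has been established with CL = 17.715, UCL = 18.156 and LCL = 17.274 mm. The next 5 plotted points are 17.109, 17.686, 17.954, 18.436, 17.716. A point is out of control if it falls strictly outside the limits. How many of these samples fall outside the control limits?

Compare each point to [17.274, 18.156]: sample 1 = 17.109 < LCL; sample 4 = 18.436 > UCL.

2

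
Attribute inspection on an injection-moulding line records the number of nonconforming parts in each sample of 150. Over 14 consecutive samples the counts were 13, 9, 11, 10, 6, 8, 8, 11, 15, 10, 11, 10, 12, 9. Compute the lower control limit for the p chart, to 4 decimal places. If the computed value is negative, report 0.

0.0064

p̄ = Σdᵢ / (k·n) = 143 / (14 × 150) = 0.06810
LCL = p̄ − 3·√(p̄(1−p̄)/n) = 0.06810 − 3 × 0.02057 = 0.00639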